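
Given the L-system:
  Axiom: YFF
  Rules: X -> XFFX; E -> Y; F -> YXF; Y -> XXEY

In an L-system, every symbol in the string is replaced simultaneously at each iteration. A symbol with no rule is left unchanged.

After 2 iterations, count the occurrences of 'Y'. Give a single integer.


Step 0: YFF  (1 'Y')
Step 1: XXEYYXFYXF  (3 'Y')
Step 2: XFFXXFFXYXXEYXXEYXFFXYXFXXEYXFFXYXF  (6 'Y')

Answer: 6


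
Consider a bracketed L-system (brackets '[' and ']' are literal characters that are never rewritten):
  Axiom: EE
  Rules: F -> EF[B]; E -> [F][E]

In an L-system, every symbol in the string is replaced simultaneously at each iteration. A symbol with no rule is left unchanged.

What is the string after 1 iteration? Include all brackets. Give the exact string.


Step 0: EE
Step 1: [F][E][F][E]

Answer: [F][E][F][E]


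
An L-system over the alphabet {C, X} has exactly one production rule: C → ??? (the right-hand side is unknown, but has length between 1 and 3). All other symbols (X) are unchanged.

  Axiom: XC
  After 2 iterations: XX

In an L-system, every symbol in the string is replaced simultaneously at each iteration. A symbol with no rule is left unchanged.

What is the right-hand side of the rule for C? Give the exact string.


Trying C → X:
  Step 0: XC
  Step 1: XX
  Step 2: XX
Matches the given result.

Answer: X


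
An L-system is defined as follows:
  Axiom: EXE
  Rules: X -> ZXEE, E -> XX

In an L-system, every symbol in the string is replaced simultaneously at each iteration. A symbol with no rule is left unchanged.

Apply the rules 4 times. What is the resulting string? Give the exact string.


Answer: ZZZXEEXXXXZXEEZXEEZXEEZXEEZZZXEEXXXXZXEEZXEEZXEEZXEEZZZZXEEXXXXZXEEZXEEZXEEZXEEZZXEEXXXXZZXEEXXXXZZXEEXXXXZZXEEXXXXZZZXEEXXXXZXEEZXEEZXEEZXEEZZZXEEXXXXZXEEZXEEZXEEZXEE

Derivation:
Step 0: EXE
Step 1: XXZXEEXX
Step 2: ZXEEZXEEZZXEEXXXXZXEEZXEE
Step 3: ZZXEEXXXXZZXEEXXXXZZZXEEXXXXZXEEZXEEZXEEZXEEZZXEEXXXXZZXEEXXXX
Step 4: ZZZXEEXXXXZXEEZXEEZXEEZXEEZZZXEEXXXXZXEEZXEEZXEEZXEEZZZZXEEXXXXZXEEZXEEZXEEZXEEZZXEEXXXXZZXEEXXXXZZXEEXXXXZZXEEXXXXZZZXEEXXXXZXEEZXEEZXEEZXEEZZZXEEXXXXZXEEZXEEZXEEZXEE


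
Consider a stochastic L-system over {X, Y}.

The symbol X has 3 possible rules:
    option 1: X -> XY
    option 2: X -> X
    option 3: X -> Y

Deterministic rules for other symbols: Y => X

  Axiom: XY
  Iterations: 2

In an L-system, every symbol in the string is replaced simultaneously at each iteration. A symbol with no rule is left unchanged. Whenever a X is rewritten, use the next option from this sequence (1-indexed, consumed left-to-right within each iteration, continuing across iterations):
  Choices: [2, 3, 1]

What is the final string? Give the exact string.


Answer: YXY

Derivation:
Step 0: XY
Step 1: XX  (used choices [2])
Step 2: YXY  (used choices [3, 1])


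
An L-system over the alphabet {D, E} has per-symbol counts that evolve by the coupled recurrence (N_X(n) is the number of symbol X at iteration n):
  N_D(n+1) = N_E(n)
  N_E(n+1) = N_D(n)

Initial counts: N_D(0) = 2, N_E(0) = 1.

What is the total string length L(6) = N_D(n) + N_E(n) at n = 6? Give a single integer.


Answer: 3

Derivation:
Step 0: N_D=2, N_E=1, L=3
Step 1: N_D=1, N_E=2, L=3
Step 2: N_D=2, N_E=1, L=3
Step 3: N_D=1, N_E=2, L=3
Step 4: N_D=2, N_E=1, L=3
Step 5: N_D=1, N_E=2, L=3
Step 6: N_D=2, N_E=1, L=3


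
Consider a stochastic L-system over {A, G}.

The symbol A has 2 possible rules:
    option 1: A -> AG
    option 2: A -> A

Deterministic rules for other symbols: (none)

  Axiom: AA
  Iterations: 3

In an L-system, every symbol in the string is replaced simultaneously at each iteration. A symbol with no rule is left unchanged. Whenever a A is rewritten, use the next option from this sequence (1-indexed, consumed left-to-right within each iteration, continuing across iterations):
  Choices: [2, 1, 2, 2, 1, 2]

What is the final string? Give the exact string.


Answer: AGAG

Derivation:
Step 0: AA
Step 1: AAG  (used choices [2, 1])
Step 2: AAG  (used choices [2, 2])
Step 3: AGAG  (used choices [1, 2])


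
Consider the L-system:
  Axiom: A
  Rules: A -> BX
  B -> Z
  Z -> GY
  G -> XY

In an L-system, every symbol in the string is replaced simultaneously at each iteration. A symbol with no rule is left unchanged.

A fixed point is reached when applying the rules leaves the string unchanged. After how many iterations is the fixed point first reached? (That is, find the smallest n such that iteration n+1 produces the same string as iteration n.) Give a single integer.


Answer: 4

Derivation:
Step 0: A
Step 1: BX
Step 2: ZX
Step 3: GYX
Step 4: XYYX
Step 5: XYYX  (unchanged — fixed point at step 4)


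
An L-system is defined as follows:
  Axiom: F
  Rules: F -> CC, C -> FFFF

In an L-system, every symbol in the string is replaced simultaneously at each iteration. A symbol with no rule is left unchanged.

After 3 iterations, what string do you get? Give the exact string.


Answer: CCCCCCCCCCCCCCCC

Derivation:
Step 0: F
Step 1: CC
Step 2: FFFFFFFF
Step 3: CCCCCCCCCCCCCCCC


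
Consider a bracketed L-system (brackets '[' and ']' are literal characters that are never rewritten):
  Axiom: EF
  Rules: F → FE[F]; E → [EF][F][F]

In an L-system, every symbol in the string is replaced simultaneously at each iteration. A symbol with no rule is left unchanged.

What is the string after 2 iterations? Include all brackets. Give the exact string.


Step 0: EF
Step 1: [EF][F][F]FE[F]
Step 2: [[EF][F][F]FE[F]][FE[F]][FE[F]]FE[F][EF][F][F][FE[F]]

Answer: [[EF][F][F]FE[F]][FE[F]][FE[F]]FE[F][EF][F][F][FE[F]]


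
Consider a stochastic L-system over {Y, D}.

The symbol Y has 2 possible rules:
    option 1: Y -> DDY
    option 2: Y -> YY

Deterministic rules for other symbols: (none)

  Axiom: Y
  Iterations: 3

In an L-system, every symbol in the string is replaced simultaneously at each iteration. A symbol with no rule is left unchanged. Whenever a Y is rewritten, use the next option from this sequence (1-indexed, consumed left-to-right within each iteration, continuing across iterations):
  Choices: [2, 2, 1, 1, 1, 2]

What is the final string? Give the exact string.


Step 0: Y
Step 1: YY  (used choices [2])
Step 2: YYDDY  (used choices [2, 1])
Step 3: DDYDDYDDYY  (used choices [1, 1, 2])

Answer: DDYDDYDDYY


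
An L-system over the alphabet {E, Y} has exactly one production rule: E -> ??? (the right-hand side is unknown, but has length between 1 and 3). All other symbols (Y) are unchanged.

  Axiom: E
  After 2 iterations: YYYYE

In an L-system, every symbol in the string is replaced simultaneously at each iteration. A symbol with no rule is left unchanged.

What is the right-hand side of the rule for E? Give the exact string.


Trying E -> YYE:
  Step 0: E
  Step 1: YYE
  Step 2: YYYYE
Matches the given result.

Answer: YYE


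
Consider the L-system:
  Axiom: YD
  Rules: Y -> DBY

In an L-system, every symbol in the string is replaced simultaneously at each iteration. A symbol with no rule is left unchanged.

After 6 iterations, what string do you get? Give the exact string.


Answer: DBDBDBDBDBDBYD

Derivation:
Step 0: YD
Step 1: DBYD
Step 2: DBDBYD
Step 3: DBDBDBYD
Step 4: DBDBDBDBYD
Step 5: DBDBDBDBDBYD
Step 6: DBDBDBDBDBDBYD


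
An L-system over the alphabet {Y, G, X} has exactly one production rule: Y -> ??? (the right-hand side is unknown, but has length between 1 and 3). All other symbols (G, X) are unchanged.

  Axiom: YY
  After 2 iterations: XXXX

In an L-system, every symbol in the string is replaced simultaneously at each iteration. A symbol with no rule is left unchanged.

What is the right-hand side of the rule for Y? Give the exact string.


Answer: XX

Derivation:
Trying Y -> XX:
  Step 0: YY
  Step 1: XXXX
  Step 2: XXXX
Matches the given result.


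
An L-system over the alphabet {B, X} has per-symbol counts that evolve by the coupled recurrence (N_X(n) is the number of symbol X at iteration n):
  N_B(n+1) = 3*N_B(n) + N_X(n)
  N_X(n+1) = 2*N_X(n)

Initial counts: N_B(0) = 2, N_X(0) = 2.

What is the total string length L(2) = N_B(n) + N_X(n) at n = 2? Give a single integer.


Answer: 36

Derivation:
Step 0: N_B=2, N_X=2, L=4
Step 1: N_B=8, N_X=4, L=12
Step 2: N_B=28, N_X=8, L=36


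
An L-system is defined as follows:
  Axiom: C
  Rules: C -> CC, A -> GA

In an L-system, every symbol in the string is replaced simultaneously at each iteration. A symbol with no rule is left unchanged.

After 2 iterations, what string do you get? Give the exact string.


Step 0: C
Step 1: CC
Step 2: CCCC

Answer: CCCC


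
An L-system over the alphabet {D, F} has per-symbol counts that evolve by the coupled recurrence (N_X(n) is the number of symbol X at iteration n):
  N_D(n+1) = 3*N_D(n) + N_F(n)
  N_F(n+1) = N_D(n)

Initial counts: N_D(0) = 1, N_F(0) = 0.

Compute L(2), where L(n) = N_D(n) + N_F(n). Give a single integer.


Step 0: N_D=1, N_F=0, L=1
Step 1: N_D=3, N_F=1, L=4
Step 2: N_D=10, N_F=3, L=13

Answer: 13


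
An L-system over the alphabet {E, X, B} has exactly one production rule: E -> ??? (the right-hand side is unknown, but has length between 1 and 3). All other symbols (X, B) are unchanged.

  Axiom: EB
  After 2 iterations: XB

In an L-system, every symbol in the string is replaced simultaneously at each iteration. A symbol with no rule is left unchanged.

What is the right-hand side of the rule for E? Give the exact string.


Answer: X

Derivation:
Trying E -> X:
  Step 0: EB
  Step 1: XB
  Step 2: XB
Matches the given result.


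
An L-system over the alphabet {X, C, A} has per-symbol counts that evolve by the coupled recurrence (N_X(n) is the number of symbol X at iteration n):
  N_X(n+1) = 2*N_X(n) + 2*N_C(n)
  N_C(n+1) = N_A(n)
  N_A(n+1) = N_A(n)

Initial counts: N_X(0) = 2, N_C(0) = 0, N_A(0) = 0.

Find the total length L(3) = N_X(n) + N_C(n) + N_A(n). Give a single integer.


Step 0: N_X=2, N_C=0, N_A=0, L=2
Step 1: N_X=4, N_C=0, N_A=0, L=4
Step 2: N_X=8, N_C=0, N_A=0, L=8
Step 3: N_X=16, N_C=0, N_A=0, L=16

Answer: 16


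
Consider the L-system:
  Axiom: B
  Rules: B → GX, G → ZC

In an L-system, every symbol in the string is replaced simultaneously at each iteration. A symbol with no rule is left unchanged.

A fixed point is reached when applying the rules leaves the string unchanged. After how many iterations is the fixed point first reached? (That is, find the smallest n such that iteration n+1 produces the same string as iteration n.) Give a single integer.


Step 0: B
Step 1: GX
Step 2: ZCX
Step 3: ZCX  (unchanged — fixed point at step 2)

Answer: 2


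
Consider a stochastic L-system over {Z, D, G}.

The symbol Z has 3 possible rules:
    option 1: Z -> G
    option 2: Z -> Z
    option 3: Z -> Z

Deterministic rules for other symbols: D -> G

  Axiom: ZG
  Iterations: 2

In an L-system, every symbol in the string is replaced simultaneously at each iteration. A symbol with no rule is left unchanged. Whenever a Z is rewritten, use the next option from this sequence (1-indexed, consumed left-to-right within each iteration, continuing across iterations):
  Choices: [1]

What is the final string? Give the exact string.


Step 0: ZG
Step 1: GG  (used choices [1])
Step 2: GG  (used choices [])

Answer: GG


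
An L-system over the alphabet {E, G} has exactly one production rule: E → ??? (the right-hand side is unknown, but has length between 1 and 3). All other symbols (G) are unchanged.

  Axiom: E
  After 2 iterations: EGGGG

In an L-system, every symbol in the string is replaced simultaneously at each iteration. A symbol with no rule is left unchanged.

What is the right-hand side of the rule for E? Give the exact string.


Answer: EGG

Derivation:
Trying E → EGG:
  Step 0: E
  Step 1: EGG
  Step 2: EGGGG
Matches the given result.


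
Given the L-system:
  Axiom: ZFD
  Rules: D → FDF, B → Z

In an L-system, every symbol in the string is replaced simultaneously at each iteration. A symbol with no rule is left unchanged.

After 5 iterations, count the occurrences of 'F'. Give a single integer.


Answer: 11

Derivation:
Step 0: ZFD  (1 'F')
Step 1: ZFFDF  (3 'F')
Step 2: ZFFFDFF  (5 'F')
Step 3: ZFFFFDFFF  (7 'F')
Step 4: ZFFFFFDFFFF  (9 'F')
Step 5: ZFFFFFFDFFFFF  (11 'F')


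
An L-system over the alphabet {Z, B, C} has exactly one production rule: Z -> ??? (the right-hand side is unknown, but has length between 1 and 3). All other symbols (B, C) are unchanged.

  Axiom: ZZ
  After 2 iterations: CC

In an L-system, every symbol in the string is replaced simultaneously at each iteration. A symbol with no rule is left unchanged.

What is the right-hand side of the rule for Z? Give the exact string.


Answer: C

Derivation:
Trying Z -> C:
  Step 0: ZZ
  Step 1: CC
  Step 2: CC
Matches the given result.


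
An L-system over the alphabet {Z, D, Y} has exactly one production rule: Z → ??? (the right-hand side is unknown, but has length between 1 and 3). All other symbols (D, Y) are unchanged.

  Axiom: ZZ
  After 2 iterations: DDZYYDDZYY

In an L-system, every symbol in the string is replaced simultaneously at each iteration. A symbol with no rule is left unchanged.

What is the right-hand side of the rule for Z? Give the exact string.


Trying Z → DZY:
  Step 0: ZZ
  Step 1: DZYDZY
  Step 2: DDZYYDDZYY
Matches the given result.

Answer: DZY


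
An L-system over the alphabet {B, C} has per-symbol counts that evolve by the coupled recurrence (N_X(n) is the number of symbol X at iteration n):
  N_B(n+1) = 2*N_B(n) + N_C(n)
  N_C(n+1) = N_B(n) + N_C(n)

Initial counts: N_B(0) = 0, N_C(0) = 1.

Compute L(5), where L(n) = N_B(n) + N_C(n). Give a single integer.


Step 0: N_B=0, N_C=1, L=1
Step 1: N_B=1, N_C=1, L=2
Step 2: N_B=3, N_C=2, L=5
Step 3: N_B=8, N_C=5, L=13
Step 4: N_B=21, N_C=13, L=34
Step 5: N_B=55, N_C=34, L=89

Answer: 89


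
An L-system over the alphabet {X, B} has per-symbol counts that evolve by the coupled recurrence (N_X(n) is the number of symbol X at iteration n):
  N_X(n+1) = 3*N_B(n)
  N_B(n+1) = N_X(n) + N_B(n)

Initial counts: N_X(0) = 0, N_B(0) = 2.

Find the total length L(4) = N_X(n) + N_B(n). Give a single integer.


Step 0: N_X=0, N_B=2, L=2
Step 1: N_X=6, N_B=2, L=8
Step 2: N_X=6, N_B=8, L=14
Step 3: N_X=24, N_B=14, L=38
Step 4: N_X=42, N_B=38, L=80

Answer: 80


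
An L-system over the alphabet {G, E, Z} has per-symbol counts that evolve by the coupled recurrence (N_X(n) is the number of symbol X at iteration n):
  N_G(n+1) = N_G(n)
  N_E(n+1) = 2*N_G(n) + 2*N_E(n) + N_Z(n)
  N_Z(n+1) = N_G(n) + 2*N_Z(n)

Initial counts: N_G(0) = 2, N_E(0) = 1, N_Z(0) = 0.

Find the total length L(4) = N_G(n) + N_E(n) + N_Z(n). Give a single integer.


Step 0: N_G=2, N_E=1, N_Z=0, L=3
Step 1: N_G=2, N_E=6, N_Z=2, L=10
Step 2: N_G=2, N_E=18, N_Z=6, L=26
Step 3: N_G=2, N_E=46, N_Z=14, L=62
Step 4: N_G=2, N_E=110, N_Z=30, L=142

Answer: 142


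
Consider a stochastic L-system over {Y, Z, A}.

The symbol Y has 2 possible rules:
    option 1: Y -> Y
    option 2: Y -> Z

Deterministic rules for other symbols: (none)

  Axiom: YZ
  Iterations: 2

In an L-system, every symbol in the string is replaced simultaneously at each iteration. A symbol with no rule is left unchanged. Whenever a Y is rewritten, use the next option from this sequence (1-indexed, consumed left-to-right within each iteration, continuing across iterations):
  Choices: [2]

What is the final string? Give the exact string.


Step 0: YZ
Step 1: ZZ  (used choices [2])
Step 2: ZZ  (used choices [])

Answer: ZZ


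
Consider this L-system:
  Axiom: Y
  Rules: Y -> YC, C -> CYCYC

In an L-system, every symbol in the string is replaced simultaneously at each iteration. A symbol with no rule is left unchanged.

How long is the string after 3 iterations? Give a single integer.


Step 0: length = 1
Step 1: length = 2
Step 2: length = 7
Step 3: length = 26

Answer: 26


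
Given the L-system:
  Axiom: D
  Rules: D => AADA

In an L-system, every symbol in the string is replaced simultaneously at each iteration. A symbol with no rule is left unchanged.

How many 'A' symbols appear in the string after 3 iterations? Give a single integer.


Answer: 9

Derivation:
Step 0: D  (0 'A')
Step 1: AADA  (3 'A')
Step 2: AAAADAA  (6 'A')
Step 3: AAAAAADAAA  (9 'A')


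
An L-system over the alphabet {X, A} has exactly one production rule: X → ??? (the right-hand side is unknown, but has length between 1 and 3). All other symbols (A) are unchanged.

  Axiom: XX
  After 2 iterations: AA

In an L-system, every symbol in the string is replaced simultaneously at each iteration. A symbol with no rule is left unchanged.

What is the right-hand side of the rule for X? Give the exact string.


Trying X → A:
  Step 0: XX
  Step 1: AA
  Step 2: AA
Matches the given result.

Answer: A


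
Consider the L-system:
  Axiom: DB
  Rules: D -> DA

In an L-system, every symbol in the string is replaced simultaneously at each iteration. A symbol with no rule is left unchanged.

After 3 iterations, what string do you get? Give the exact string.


Step 0: DB
Step 1: DAB
Step 2: DAAB
Step 3: DAAAB

Answer: DAAAB


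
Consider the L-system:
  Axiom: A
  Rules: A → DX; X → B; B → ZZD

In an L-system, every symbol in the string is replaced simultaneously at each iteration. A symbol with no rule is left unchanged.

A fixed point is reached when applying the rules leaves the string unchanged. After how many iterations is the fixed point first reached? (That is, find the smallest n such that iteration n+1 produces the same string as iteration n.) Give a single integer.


Step 0: A
Step 1: DX
Step 2: DB
Step 3: DZZD
Step 4: DZZD  (unchanged — fixed point at step 3)

Answer: 3


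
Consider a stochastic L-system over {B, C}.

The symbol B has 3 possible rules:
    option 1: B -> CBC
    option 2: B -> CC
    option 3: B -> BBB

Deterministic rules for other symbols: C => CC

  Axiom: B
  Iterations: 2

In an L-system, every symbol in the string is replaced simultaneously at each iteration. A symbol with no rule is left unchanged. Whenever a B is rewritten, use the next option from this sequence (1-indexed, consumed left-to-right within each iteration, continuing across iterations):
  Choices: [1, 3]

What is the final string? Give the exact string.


Answer: CCBBBCC

Derivation:
Step 0: B
Step 1: CBC  (used choices [1])
Step 2: CCBBBCC  (used choices [3])


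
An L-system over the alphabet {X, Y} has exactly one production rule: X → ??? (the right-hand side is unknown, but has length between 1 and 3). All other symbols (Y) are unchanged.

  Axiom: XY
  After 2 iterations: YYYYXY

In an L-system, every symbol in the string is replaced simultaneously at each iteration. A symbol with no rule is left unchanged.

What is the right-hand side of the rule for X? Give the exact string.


Answer: YYX

Derivation:
Trying X → YYX:
  Step 0: XY
  Step 1: YYXY
  Step 2: YYYYXY
Matches the given result.


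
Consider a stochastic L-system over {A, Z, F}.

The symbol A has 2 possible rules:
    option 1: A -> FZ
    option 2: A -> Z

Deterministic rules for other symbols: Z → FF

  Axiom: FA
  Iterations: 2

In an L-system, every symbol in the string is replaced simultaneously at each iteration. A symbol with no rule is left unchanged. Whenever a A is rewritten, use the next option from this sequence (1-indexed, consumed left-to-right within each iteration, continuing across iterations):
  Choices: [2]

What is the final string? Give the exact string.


Step 0: FA
Step 1: FZ  (used choices [2])
Step 2: FFF  (used choices [])

Answer: FFF


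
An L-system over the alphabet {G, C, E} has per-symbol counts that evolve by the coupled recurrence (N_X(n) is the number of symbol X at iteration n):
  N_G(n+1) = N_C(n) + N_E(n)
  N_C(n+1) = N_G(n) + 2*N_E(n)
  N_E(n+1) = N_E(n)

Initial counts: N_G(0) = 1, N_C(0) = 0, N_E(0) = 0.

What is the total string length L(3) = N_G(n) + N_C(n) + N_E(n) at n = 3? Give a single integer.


Step 0: N_G=1, N_C=0, N_E=0, L=1
Step 1: N_G=0, N_C=1, N_E=0, L=1
Step 2: N_G=1, N_C=0, N_E=0, L=1
Step 3: N_G=0, N_C=1, N_E=0, L=1

Answer: 1


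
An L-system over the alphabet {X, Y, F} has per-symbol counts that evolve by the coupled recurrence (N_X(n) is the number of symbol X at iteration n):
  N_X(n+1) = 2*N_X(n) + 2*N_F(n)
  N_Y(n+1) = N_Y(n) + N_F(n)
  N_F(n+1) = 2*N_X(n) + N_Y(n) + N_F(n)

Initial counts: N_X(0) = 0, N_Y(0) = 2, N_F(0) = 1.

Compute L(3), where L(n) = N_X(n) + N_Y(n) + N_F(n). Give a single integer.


Answer: 92

Derivation:
Step 0: N_X=0, N_Y=2, N_F=1, L=3
Step 1: N_X=2, N_Y=3, N_F=3, L=8
Step 2: N_X=10, N_Y=6, N_F=10, L=26
Step 3: N_X=40, N_Y=16, N_F=36, L=92


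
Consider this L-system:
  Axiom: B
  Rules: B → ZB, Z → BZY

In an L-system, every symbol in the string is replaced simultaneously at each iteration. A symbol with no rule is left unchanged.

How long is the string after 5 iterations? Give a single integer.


Step 0: length = 1
Step 1: length = 2
Step 2: length = 5
Step 3: length = 11
Step 4: length = 23
Step 5: length = 47

Answer: 47


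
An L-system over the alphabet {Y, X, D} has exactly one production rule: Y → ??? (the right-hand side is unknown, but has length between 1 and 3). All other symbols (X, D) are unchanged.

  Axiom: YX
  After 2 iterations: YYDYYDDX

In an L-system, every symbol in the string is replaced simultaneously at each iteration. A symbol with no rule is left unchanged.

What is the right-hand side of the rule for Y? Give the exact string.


Answer: YYD

Derivation:
Trying Y → YYD:
  Step 0: YX
  Step 1: YYDX
  Step 2: YYDYYDDX
Matches the given result.


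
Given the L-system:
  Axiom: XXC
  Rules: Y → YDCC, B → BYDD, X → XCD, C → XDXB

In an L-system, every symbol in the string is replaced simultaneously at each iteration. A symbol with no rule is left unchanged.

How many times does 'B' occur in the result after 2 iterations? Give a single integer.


Step 0: XXC  (0 'B')
Step 1: XCDXCDXDXB  (1 'B')
Step 2: XCDXDXBDXCDXDXBDXCDDXCDBYDD  (3 'B')

Answer: 3


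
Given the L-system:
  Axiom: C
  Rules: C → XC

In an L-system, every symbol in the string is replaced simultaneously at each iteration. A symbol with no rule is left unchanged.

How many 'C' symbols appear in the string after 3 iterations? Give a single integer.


Answer: 1

Derivation:
Step 0: C  (1 'C')
Step 1: XC  (1 'C')
Step 2: XXC  (1 'C')
Step 3: XXXC  (1 'C')


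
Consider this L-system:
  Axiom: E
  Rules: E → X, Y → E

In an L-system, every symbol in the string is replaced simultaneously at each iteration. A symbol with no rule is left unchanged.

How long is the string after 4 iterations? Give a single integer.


Answer: 1

Derivation:
Step 0: length = 1
Step 1: length = 1
Step 2: length = 1
Step 3: length = 1
Step 4: length = 1


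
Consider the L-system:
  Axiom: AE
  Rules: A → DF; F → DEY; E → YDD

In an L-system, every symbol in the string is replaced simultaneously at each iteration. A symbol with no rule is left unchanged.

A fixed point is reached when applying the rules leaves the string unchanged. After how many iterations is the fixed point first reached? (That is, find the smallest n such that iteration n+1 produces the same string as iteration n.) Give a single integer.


Step 0: AE
Step 1: DFYDD
Step 2: DDEYYDD
Step 3: DDYDDYYDD
Step 4: DDYDDYYDD  (unchanged — fixed point at step 3)

Answer: 3


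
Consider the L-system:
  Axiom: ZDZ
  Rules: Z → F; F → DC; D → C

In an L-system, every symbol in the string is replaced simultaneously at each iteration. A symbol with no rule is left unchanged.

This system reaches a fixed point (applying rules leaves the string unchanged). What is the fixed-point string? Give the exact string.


Step 0: ZDZ
Step 1: FCF
Step 2: DCCDC
Step 3: CCCCC
Step 4: CCCCC  (unchanged — fixed point at step 3)

Answer: CCCCC


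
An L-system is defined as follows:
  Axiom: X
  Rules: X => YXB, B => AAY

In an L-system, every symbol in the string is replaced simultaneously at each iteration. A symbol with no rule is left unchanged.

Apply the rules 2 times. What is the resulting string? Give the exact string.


Answer: YYXBAAY

Derivation:
Step 0: X
Step 1: YXB
Step 2: YYXBAAY


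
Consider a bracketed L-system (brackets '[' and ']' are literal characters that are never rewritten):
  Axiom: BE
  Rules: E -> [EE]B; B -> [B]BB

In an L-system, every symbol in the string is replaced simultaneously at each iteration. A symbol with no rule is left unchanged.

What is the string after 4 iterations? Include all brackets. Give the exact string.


Step 0: BE
Step 1: [B]BB[EE]B
Step 2: [[B]BB][B]BB[B]BB[[EE]B[EE]B][B]BB
Step 3: [[[B]BB][B]BB[B]BB][[B]BB][B]BB[B]BB[[B]BB][B]BB[B]BB[[[EE]B[EE]B][B]BB[[EE]B[EE]B][B]BB][[B]BB][B]BB[B]BB
Step 4: [[[[B]BB][B]BB[B]BB][[B]BB][B]BB[B]BB[[B]BB][B]BB[B]BB][[[B]BB][B]BB[B]BB][[B]BB][B]BB[B]BB[[B]BB][B]BB[B]BB[[[B]BB][B]BB[B]BB][[B]BB][B]BB[B]BB[[B]BB][B]BB[B]BB[[[[EE]B[EE]B][B]BB[[EE]B[EE]B][B]BB][[B]BB][B]BB[B]BB[[[EE]B[EE]B][B]BB[[EE]B[EE]B][B]BB][[B]BB][B]BB[B]BB][[[B]BB][B]BB[B]BB][[B]BB][B]BB[B]BB[[B]BB][B]BB[B]BB

Answer: [[[[B]BB][B]BB[B]BB][[B]BB][B]BB[B]BB[[B]BB][B]BB[B]BB][[[B]BB][B]BB[B]BB][[B]BB][B]BB[B]BB[[B]BB][B]BB[B]BB[[[B]BB][B]BB[B]BB][[B]BB][B]BB[B]BB[[B]BB][B]BB[B]BB[[[[EE]B[EE]B][B]BB[[EE]B[EE]B][B]BB][[B]BB][B]BB[B]BB[[[EE]B[EE]B][B]BB[[EE]B[EE]B][B]BB][[B]BB][B]BB[B]BB][[[B]BB][B]BB[B]BB][[B]BB][B]BB[B]BB[[B]BB][B]BB[B]BB


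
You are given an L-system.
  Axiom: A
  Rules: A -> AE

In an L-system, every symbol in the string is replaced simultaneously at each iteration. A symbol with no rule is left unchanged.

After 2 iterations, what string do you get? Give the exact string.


Answer: AEE

Derivation:
Step 0: A
Step 1: AE
Step 2: AEE


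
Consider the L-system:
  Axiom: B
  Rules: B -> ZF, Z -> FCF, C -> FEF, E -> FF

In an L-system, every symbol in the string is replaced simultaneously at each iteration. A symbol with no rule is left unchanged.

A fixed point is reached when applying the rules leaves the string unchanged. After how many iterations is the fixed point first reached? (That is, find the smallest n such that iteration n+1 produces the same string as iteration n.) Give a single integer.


Answer: 4

Derivation:
Step 0: B
Step 1: ZF
Step 2: FCFF
Step 3: FFEFFF
Step 4: FFFFFFF
Step 5: FFFFFFF  (unchanged — fixed point at step 4)


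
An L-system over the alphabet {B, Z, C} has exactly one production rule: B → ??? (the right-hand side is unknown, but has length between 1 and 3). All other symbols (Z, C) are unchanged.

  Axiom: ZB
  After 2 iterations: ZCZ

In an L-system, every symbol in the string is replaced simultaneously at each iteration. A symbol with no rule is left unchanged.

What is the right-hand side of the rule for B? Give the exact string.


Answer: CZ

Derivation:
Trying B → CZ:
  Step 0: ZB
  Step 1: ZCZ
  Step 2: ZCZ
Matches the given result.


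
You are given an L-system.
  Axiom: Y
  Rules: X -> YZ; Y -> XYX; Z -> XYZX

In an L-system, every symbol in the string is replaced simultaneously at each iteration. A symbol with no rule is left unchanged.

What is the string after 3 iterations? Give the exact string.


Step 0: Y
Step 1: XYX
Step 2: YZXYXYZ
Step 3: XYXXYZXYZXYXYZXYXXYZX

Answer: XYXXYZXYZXYXYZXYXXYZX


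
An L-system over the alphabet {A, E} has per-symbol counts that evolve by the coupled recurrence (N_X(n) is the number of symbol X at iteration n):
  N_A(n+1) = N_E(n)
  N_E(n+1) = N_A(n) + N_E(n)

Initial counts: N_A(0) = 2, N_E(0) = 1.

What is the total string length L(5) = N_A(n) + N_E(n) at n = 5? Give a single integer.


Step 0: N_A=2, N_E=1, L=3
Step 1: N_A=1, N_E=3, L=4
Step 2: N_A=3, N_E=4, L=7
Step 3: N_A=4, N_E=7, L=11
Step 4: N_A=7, N_E=11, L=18
Step 5: N_A=11, N_E=18, L=29

Answer: 29


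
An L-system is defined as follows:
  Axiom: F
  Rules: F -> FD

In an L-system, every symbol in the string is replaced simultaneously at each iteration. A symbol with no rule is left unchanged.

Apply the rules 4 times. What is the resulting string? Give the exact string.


Answer: FDDDD

Derivation:
Step 0: F
Step 1: FD
Step 2: FDD
Step 3: FDDD
Step 4: FDDDD


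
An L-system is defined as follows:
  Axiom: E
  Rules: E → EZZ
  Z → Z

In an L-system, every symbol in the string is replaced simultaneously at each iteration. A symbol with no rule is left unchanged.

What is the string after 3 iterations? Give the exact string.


Answer: EZZZZZZ

Derivation:
Step 0: E
Step 1: EZZ
Step 2: EZZZZ
Step 3: EZZZZZZ


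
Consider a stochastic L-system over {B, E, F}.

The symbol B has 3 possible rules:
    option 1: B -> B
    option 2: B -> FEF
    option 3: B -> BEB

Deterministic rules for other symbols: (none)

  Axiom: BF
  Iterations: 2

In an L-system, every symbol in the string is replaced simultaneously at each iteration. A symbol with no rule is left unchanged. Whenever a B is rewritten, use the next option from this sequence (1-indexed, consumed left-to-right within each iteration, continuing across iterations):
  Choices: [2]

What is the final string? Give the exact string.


Step 0: BF
Step 1: FEFF  (used choices [2])
Step 2: FEFF  (used choices [])

Answer: FEFF


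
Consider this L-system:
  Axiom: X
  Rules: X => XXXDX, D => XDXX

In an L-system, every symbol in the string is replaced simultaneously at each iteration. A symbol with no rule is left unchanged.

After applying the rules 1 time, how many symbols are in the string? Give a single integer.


Answer: 5

Derivation:
Step 0: length = 1
Step 1: length = 5


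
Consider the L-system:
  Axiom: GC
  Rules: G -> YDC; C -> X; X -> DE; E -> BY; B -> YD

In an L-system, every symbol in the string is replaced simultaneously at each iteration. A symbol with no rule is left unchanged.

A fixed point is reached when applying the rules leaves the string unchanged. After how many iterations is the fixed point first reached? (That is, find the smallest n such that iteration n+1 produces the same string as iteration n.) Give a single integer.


Step 0: GC
Step 1: YDCX
Step 2: YDXDE
Step 3: YDDEDBY
Step 4: YDDBYDYDY
Step 5: YDDYDYDYDY
Step 6: YDDYDYDYDY  (unchanged — fixed point at step 5)

Answer: 5


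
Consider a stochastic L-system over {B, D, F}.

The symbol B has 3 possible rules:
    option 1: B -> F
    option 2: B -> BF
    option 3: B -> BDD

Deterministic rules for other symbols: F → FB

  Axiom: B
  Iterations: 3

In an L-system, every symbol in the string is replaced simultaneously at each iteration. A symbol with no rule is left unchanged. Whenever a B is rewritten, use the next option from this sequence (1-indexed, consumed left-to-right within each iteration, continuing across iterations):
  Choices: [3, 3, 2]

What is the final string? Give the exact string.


Step 0: B
Step 1: BDD  (used choices [3])
Step 2: BDDDD  (used choices [3])
Step 3: BFDDDD  (used choices [2])

Answer: BFDDDD


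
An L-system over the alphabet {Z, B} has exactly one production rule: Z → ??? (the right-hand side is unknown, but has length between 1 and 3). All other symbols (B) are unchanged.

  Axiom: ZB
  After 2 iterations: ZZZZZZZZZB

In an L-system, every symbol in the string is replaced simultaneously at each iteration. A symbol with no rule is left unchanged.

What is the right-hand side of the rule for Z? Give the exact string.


Trying Z → ZZZ:
  Step 0: ZB
  Step 1: ZZZB
  Step 2: ZZZZZZZZZB
Matches the given result.

Answer: ZZZ


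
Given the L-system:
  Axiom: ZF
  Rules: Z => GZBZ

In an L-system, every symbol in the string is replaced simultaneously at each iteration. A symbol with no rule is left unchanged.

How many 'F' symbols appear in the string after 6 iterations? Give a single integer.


Answer: 1

Derivation:
Step 0: ZF  (1 'F')
Step 1: GZBZF  (1 'F')
Step 2: GGZBZBGZBZF  (1 'F')
Step 3: GGGZBZBGZBZBGGZBZBGZBZF  (1 'F')
Step 4: GGGGZBZBGZBZBGGZBZBGZBZBGGGZBZBGZBZBGGZBZBGZBZF  (1 'F')
Step 5: GGGGGZBZBGZBZBGGZBZBGZBZBGGGZBZBGZBZBGGZBZBGZBZBGGGGZBZBGZBZBGGZBZBGZBZBGGGZBZBGZBZBGGZBZBGZBZF  (1 'F')
Step 6: GGGGGGZBZBGZBZBGGZBZBGZBZBGGGZBZBGZBZBGGZBZBGZBZBGGGGZBZBGZBZBGGZBZBGZBZBGGGZBZBGZBZBGGZBZBGZBZBGGGGGZBZBGZBZBGGZBZBGZBZBGGGZBZBGZBZBGGZBZBGZBZBGGGGZBZBGZBZBGGZBZBGZBZBGGGZBZBGZBZBGGZBZBGZBZF  (1 'F')


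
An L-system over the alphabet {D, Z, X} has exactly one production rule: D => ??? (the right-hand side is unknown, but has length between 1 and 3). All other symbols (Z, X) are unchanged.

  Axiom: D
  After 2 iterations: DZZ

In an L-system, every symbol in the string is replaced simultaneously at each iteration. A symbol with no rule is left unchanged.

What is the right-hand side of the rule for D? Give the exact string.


Answer: DZ

Derivation:
Trying D => DZ:
  Step 0: D
  Step 1: DZ
  Step 2: DZZ
Matches the given result.


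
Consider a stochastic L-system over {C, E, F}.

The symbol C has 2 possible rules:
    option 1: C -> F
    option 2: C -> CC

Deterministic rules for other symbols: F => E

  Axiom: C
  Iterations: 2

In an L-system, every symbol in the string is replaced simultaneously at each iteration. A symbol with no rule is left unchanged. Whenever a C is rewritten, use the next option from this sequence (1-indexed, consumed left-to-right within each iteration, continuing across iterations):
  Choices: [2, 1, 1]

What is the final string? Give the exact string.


Answer: FF

Derivation:
Step 0: C
Step 1: CC  (used choices [2])
Step 2: FF  (used choices [1, 1])


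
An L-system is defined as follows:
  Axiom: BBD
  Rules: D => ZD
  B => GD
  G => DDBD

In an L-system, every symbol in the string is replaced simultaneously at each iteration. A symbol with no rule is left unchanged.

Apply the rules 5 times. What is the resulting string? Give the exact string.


Step 0: BBD
Step 1: GDGDZD
Step 2: DDBDZDDDBDZDZZD
Step 3: ZDZDGDZDZZDZDZDGDZDZZDZZZD
Step 4: ZZDZZDDDBDZDZZDZZZDZZDZZDDDBDZDZZDZZZDZZZZD
Step 5: ZZZDZZZDZDZDGDZDZZDZZZDZZZZDZZZDZZZDZDZDGDZDZZDZZZDZZZZDZZZZZD

Answer: ZZZDZZZDZDZDGDZDZZDZZZDZZZZDZZZDZZZDZDZDGDZDZZDZZZDZZZZDZZZZZD


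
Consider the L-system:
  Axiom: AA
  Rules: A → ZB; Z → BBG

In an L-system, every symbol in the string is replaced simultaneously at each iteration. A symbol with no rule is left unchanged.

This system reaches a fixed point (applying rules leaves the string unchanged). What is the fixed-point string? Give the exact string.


Step 0: AA
Step 1: ZBZB
Step 2: BBGBBBGB
Step 3: BBGBBBGB  (unchanged — fixed point at step 2)

Answer: BBGBBBGB


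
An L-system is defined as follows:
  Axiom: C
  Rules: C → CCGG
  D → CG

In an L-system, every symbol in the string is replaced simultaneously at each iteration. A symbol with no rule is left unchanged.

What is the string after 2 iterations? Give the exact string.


Answer: CCGGCCGGGG

Derivation:
Step 0: C
Step 1: CCGG
Step 2: CCGGCCGGGG


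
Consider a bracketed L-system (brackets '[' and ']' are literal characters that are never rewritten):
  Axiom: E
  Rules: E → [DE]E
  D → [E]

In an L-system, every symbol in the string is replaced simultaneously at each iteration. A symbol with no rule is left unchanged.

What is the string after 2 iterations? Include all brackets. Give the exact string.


Step 0: E
Step 1: [DE]E
Step 2: [[E][DE]E][DE]E

Answer: [[E][DE]E][DE]E


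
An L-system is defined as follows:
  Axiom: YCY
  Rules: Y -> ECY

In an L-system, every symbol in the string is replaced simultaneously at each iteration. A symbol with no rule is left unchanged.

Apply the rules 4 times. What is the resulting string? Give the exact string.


Answer: ECECECECYCECECECECY

Derivation:
Step 0: YCY
Step 1: ECYCECY
Step 2: ECECYCECECY
Step 3: ECECECYCECECECY
Step 4: ECECECECYCECECECECY


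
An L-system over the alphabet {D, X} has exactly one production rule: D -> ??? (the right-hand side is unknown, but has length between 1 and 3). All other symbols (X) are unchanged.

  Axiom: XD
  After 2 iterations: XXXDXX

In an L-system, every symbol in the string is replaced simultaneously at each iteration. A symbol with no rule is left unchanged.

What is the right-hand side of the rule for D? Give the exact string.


Trying D -> XDX:
  Step 0: XD
  Step 1: XXDX
  Step 2: XXXDXX
Matches the given result.

Answer: XDX


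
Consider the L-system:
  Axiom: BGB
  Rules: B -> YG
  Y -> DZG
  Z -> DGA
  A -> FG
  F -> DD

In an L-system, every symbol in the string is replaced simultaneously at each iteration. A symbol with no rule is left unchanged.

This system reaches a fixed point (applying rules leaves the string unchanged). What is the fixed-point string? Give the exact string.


Step 0: BGB
Step 1: YGGYG
Step 2: DZGGGDZGG
Step 3: DDGAGGGDDGAGG
Step 4: DDGFGGGGDDGFGGG
Step 5: DDGDDGGGGDDGDDGGG
Step 6: DDGDDGGGGDDGDDGGG  (unchanged — fixed point at step 5)

Answer: DDGDDGGGGDDGDDGGG


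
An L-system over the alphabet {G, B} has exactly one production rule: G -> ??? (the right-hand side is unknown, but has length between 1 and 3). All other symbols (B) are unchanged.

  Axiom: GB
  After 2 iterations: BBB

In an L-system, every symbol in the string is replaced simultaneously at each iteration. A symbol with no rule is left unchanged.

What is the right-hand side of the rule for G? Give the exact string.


Answer: BB

Derivation:
Trying G -> BB:
  Step 0: GB
  Step 1: BBB
  Step 2: BBB
Matches the given result.


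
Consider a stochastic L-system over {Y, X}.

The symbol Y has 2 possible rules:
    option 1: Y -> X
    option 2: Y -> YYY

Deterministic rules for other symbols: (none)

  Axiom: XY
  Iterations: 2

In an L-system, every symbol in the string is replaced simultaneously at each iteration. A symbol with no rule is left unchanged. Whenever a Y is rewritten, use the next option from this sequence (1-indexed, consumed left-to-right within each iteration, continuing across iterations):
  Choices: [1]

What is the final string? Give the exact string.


Step 0: XY
Step 1: XX  (used choices [1])
Step 2: XX  (used choices [])

Answer: XX


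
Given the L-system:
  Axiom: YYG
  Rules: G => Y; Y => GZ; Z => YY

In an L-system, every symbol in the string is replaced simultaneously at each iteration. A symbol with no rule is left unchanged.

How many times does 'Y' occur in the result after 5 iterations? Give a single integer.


Step 0: YYG  (2 'Y')
Step 1: GZGZY  (1 'Y')
Step 2: YYYYYYGZ  (6 'Y')
Step 3: GZGZGZGZGZGZYYY  (3 'Y')
Step 4: YYYYYYYYYYYYYYYYYYGZGZGZ  (18 'Y')
Step 5: GZGZGZGZGZGZGZGZGZGZGZGZGZGZGZGZGZGZYYYYYYYYY  (9 'Y')

Answer: 9


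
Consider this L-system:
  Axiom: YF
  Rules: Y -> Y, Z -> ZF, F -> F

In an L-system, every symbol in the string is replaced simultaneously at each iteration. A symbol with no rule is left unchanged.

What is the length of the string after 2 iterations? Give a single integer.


Answer: 2

Derivation:
Step 0: length = 2
Step 1: length = 2
Step 2: length = 2


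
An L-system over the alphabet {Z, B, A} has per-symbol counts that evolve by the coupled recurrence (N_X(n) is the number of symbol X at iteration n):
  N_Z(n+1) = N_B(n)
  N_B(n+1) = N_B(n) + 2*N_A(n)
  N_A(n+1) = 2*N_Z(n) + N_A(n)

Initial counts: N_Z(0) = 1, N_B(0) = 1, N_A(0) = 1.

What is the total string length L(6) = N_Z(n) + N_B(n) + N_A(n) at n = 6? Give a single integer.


Step 0: N_Z=1, N_B=1, N_A=1, L=3
Step 1: N_Z=1, N_B=3, N_A=3, L=7
Step 2: N_Z=3, N_B=9, N_A=5, L=17
Step 3: N_Z=9, N_B=19, N_A=11, L=39
Step 4: N_Z=19, N_B=41, N_A=29, L=89
Step 5: N_Z=41, N_B=99, N_A=67, L=207
Step 6: N_Z=99, N_B=233, N_A=149, L=481

Answer: 481


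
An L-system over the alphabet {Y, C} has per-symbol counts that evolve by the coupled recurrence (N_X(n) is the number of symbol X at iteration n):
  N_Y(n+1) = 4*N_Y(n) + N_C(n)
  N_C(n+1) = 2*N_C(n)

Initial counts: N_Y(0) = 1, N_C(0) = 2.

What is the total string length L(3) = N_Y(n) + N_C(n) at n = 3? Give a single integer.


Step 0: N_Y=1, N_C=2, L=3
Step 1: N_Y=6, N_C=4, L=10
Step 2: N_Y=28, N_C=8, L=36
Step 3: N_Y=120, N_C=16, L=136

Answer: 136
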